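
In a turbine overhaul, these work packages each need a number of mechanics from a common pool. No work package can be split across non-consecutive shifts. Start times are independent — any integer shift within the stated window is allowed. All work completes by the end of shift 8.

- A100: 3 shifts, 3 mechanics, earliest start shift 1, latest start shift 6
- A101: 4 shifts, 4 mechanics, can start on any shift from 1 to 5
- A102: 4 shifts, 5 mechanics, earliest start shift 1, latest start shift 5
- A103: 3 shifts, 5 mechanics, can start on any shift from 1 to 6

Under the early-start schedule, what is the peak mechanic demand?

Early-start schedule: A100@1, A101@1, A102@1, A103@1.
Load per shift: shift 1: 17, shift 2: 17, shift 3: 17, shift 4: 9, shift 5: 0, shift 6: 0, shift 7: 0, shift 8: 0.
Peak is 17.

17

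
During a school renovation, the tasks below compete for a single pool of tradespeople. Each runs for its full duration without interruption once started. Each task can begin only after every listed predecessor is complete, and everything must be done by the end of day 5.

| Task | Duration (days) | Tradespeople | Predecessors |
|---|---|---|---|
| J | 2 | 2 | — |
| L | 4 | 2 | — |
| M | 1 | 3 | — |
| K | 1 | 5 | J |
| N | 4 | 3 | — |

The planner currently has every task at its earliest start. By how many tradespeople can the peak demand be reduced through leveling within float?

3

Early-start peak: d1:10  d2:7  d3:10  d4:5  d5:0 ⇒ 10.
Leveled (J@2, L@2, M@1, K@5, N@1): d1:6  d2:7  d3:7  d4:5  d5:7 ⇒ 7.
Reduction 10 − 7 = 3.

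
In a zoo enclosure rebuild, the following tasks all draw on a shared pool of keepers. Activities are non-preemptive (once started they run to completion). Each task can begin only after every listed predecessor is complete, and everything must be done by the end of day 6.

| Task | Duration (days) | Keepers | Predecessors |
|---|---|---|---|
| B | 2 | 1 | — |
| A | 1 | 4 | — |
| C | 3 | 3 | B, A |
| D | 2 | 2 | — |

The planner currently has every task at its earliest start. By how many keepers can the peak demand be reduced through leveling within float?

3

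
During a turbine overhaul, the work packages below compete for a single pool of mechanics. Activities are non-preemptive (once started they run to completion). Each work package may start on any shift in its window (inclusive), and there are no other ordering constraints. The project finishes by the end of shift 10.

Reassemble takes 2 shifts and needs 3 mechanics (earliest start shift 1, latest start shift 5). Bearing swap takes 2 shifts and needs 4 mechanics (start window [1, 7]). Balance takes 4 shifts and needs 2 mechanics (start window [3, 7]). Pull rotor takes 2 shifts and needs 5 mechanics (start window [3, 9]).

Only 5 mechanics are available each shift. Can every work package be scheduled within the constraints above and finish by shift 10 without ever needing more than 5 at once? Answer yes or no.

yes

Schedule Reassemble@1, Bearing swap@3, Balance@5, Pull rotor@9: s1:3  s2:3  s3:4  s4:4  s5:2  s6:2  s7:2  s8:2  s9:5  s10:5 — peak 5 ≤ 5.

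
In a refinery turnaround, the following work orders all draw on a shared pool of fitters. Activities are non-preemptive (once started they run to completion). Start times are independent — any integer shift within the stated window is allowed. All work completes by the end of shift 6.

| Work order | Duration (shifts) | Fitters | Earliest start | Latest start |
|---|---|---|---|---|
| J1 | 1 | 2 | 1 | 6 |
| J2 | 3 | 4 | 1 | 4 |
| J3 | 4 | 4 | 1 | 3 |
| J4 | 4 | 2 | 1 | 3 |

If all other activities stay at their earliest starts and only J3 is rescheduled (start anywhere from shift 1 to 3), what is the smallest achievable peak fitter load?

10

J3@1: s1:12  s2:10  s3:10  s4:6  s5:0  s6:0 → peak 12
J3@2: s1:8  s2:10  s3:10  s4:6  s5:4  s6:0 → peak 10
J3@3: s1:8  s2:6  s3:10  s4:6  s5:4  s6:4 → peak 10
Best is J3@2, peak 10.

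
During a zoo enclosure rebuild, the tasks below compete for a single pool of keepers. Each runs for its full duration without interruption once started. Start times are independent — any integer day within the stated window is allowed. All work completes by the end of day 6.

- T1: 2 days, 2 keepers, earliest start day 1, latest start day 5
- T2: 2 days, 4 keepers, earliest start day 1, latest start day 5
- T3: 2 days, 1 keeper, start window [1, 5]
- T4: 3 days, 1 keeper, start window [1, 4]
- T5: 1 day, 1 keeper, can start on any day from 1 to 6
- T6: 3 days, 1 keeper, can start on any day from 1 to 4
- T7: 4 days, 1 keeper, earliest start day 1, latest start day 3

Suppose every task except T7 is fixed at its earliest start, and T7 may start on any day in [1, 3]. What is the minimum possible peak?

10

T7@1: d1:11  d2:10  d3:3  d4:1  d5:0  d6:0 → peak 11
T7@2: d1:10  d2:10  d3:3  d4:1  d5:1  d6:0 → peak 10
T7@3: d1:10  d2:9  d3:3  d4:1  d5:1  d6:1 → peak 10
Best is T7@2, peak 10.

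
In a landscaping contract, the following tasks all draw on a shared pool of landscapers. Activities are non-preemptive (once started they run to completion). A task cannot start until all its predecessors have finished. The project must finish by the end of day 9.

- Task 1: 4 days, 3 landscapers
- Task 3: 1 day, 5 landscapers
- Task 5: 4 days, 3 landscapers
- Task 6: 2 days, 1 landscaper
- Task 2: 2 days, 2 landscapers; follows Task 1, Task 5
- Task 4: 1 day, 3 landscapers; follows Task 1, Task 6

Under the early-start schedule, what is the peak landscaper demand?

12

Early-start schedule: Task 1@1, Task 3@1, Task 5@1, Task 6@1, Task 2@5, Task 4@5.
Load per day: day 1: 12, day 2: 7, day 3: 6, day 4: 6, day 5: 5, day 6: 2, day 7: 0, day 8: 0, day 9: 0.
Peak is 12.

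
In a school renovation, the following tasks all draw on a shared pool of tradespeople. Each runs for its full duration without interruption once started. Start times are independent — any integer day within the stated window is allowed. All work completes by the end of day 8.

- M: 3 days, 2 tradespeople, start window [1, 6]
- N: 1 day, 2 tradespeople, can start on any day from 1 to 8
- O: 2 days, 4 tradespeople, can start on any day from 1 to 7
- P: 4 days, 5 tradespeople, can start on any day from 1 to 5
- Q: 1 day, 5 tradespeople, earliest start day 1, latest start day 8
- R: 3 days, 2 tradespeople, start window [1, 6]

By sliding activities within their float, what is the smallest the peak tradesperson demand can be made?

7

Early-start (M@1, N@1, O@1, P@1, Q@1, R@1) gives peak 20: d1:20  d2:13  d3:9  d4:5  d5:0  d6:0  d7:0  d8:0.
Shift O→2, P→4, Q→8, R→4.
Schedule M@1, N@1, O@2, P@4, Q@8, R@4: d1:4  d2:6  d3:6  d4:7  d5:7  d6:7  d7:5  d8:5 — peak 7.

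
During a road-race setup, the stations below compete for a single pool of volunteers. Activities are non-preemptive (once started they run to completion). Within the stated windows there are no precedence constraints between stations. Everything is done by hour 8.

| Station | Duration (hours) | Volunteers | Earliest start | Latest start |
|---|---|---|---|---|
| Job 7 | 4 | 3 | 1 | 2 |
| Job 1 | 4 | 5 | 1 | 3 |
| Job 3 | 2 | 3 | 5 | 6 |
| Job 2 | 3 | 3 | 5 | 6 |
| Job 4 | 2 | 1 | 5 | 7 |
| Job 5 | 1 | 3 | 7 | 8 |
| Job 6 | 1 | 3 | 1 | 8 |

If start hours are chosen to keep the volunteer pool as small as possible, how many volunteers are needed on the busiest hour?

8

Early-start (Job 7@1, Job 1@1, Job 3@5, Job 2@5, Job 4@5, Job 5@7, Job 6@1) gives peak 11: h1:11  h2:8  h3:8  h4:8  h5:7  h6:7  h7:6  h8:0.
Shift Job 6→8.
Schedule Job 7@1, Job 1@1, Job 3@5, Job 2@5, Job 4@5, Job 5@7, Job 6@8: h1:8  h2:8  h3:8  h4:8  h5:7  h6:7  h7:6  h8:3 — peak 8.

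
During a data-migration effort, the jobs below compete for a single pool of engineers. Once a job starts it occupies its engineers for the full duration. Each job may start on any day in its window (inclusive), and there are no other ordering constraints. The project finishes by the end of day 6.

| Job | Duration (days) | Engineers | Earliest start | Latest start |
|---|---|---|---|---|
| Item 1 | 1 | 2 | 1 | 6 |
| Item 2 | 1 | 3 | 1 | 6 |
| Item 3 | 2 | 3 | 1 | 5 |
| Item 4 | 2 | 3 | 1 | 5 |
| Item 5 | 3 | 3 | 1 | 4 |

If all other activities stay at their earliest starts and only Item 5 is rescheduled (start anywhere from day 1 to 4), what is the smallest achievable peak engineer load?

Item 5@1: d1:14  d2:9  d3:3  d4:0  d5:0  d6:0 → peak 14
Item 5@2: d1:11  d2:9  d3:3  d4:3  d5:0  d6:0 → peak 11
Item 5@3: d1:11  d2:6  d3:3  d4:3  d5:3  d6:0 → peak 11
Item 5@4: d1:11  d2:6  d3:0  d4:3  d5:3  d6:3 → peak 11
Best is Item 5@2, peak 11.

11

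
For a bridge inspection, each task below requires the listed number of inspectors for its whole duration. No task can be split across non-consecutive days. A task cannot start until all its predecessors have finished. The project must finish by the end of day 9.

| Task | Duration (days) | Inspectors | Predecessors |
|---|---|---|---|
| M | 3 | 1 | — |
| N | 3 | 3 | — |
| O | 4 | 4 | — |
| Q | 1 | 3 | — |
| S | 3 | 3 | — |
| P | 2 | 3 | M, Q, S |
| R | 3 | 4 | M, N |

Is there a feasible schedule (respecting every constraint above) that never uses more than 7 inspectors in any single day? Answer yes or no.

Schedule M@4, N@1, O@1, Q@5, S@5, P@8, R@7: d1:7  d2:7  d3:7  d4:5  d5:7  d6:4  d7:7  d8:7  d9:7 — peak 7 ≤ 7.

yes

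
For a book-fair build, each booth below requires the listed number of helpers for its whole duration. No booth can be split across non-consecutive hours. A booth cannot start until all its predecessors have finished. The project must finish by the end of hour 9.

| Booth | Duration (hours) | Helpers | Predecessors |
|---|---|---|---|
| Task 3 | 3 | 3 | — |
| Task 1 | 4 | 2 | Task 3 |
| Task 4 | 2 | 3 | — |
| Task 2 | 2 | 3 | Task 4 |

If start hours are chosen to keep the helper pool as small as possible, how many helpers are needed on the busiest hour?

5

Early-start (Task 3@1, Task 1@4, Task 4@1, Task 2@3) gives peak 6: h1:6  h2:6  h3:6  h4:5  h5:2  h6:2  h7:2  h8:0  h9:0.
Shift Task 4→4, Task 2→6.
Schedule Task 3@1, Task 1@4, Task 4@4, Task 2@6: h1:3  h2:3  h3:3  h4:5  h5:5  h6:5  h7:5  h8:0  h9:0 — peak 5.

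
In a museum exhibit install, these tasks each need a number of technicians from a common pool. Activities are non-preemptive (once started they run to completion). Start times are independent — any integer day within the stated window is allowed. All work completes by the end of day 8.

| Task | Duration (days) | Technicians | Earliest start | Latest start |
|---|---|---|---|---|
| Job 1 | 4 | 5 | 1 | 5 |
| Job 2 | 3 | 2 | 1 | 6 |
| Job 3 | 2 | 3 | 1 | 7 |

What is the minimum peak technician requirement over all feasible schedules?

Early-start (Job 1@1, Job 2@1, Job 3@1) gives peak 10: d1:10  d2:10  d3:7  d4:5  d5:0  d6:0  d7:0  d8:0.
Shift Job 2→5, Job 3→5.
Schedule Job 1@1, Job 2@5, Job 3@5: d1:5  d2:5  d3:5  d4:5  d5:5  d6:5  d7:2  d8:0 — peak 5.

5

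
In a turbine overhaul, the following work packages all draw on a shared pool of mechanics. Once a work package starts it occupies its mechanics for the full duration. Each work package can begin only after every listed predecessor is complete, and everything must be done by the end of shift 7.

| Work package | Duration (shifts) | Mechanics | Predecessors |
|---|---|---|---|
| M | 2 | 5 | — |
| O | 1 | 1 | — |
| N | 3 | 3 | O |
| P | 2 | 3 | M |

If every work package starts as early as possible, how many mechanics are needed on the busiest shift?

Early-start schedule: M@1, O@1, N@2, P@3.
Load per shift: shift 1: 6, shift 2: 8, shift 3: 6, shift 4: 6, shift 5: 0, shift 6: 0, shift 7: 0.
Peak is 8.

8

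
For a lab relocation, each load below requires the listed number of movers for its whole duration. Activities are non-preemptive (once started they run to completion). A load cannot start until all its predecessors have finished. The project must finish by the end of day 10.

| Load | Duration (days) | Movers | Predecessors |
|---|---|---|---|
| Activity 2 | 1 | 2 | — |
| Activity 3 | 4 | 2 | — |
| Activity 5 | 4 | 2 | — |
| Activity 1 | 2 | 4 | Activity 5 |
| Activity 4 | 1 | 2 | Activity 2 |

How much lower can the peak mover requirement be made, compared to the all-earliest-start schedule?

Early-start peak: d1:6  d2:6  d3:4  d4:4  d5:4  d6:4  d7:0  d8:0  d9:0  d10:0 ⇒ 6.
Leveled (Activity 2@1, Activity 3@1, Activity 5@2, Activity 1@6, Activity 4@5): d1:4  d2:4  d3:4  d4:4  d5:4  d6:4  d7:4  d8:0  d9:0  d10:0 ⇒ 4.
Reduction 6 − 4 = 2.

2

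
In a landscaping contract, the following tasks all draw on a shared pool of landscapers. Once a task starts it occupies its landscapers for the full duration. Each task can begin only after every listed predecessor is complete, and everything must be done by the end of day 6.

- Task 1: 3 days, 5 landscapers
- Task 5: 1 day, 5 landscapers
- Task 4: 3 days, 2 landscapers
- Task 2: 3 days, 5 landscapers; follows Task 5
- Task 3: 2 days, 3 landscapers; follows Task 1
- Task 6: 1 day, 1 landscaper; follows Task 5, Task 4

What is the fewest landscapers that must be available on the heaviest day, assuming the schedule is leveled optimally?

10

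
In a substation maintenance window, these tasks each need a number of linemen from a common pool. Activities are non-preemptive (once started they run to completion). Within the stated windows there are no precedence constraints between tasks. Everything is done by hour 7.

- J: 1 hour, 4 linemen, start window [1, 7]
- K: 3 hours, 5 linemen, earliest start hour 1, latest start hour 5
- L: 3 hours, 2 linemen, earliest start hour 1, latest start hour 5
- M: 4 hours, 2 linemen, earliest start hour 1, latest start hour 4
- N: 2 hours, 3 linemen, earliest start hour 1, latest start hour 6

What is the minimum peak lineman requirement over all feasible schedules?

7

Early-start (J@1, K@1, L@1, M@1, N@1) gives peak 16: h1:16  h2:12  h3:9  h4:2  h5:0  h6:0  h7:0.
Shift K→2, M→4, N→5.
Schedule J@1, K@2, L@1, M@4, N@5: h1:6  h2:7  h3:7  h4:7  h5:5  h6:5  h7:2 — peak 7.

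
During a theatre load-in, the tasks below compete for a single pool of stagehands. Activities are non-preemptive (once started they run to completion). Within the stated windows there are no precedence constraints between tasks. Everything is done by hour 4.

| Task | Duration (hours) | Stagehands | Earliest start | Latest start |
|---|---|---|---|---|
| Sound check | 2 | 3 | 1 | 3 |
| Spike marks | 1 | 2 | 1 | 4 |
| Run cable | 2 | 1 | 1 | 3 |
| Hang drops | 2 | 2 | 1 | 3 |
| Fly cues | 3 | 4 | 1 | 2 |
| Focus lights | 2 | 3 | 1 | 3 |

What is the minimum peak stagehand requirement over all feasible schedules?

Early-start (Sound check@1, Spike marks@1, Run cable@1, Hang drops@1, Fly cues@1, Focus lights@1) gives peak 15: h1:15  h2:13  h3:4  h4:0.
Shift Hang drops→3, Fly cues→2, Focus lights→3.
Schedule Sound check@1, Spike marks@1, Run cable@1, Hang drops@3, Fly cues@2, Focus lights@3: h1:6  h2:8  h3:9  h4:9 — peak 9.

9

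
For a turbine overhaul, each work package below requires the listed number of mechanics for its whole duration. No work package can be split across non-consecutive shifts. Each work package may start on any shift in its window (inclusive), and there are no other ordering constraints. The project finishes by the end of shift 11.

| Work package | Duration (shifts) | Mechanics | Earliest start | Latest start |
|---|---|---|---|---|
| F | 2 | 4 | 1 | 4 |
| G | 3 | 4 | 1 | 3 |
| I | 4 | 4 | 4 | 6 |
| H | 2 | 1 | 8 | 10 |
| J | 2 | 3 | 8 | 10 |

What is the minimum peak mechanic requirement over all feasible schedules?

4

Early-start (F@1, G@1, I@4, H@8, J@8) gives peak 8: s1:8  s2:8  s3:4  s4:4  s5:4  s6:4  s7:4  s8:4  s9:4  s10:0  s11:0.
Shift G→3, I→6, H→10, J→10.
Schedule F@1, G@3, I@6, H@10, J@10: s1:4  s2:4  s3:4  s4:4  s5:4  s6:4  s7:4  s8:4  s9:4  s10:4  s11:4 — peak 4.
Total mechanic-shifts = 44 over 11 shifts ⇒ peak ≥ ⌈44/11⌉ = 4, so 4 is optimal.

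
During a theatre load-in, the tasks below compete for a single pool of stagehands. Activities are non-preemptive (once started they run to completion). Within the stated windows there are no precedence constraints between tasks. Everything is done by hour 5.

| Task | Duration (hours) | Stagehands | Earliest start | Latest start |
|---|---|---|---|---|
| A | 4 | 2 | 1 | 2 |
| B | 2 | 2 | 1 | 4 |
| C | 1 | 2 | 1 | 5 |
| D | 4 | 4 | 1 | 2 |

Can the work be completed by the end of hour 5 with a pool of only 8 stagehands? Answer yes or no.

yes

Schedule A@1, B@1, C@1, D@2: h1:6  h2:8  h3:6  h4:6  h5:4 — peak 8 ≤ 8.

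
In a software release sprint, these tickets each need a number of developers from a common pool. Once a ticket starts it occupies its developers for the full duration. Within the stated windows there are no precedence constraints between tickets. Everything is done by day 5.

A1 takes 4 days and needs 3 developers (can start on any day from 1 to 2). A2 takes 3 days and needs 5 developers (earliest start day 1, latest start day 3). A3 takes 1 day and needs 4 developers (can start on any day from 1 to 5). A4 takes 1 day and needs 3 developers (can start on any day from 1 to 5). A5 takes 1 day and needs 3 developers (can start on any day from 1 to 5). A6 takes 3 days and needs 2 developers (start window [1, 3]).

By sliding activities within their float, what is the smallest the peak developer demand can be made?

Early-start (A1@1, A2@1, A3@1, A4@1, A5@1, A6@1) gives peak 20: d1:20  d2:10  d3:10  d4:3  d5:0.
Shift A3→4, A4→4, A5→5.
Schedule A1@1, A2@1, A3@4, A4@4, A5@5, A6@1: d1:10  d2:10  d3:10  d4:10  d5:3 — peak 10.

10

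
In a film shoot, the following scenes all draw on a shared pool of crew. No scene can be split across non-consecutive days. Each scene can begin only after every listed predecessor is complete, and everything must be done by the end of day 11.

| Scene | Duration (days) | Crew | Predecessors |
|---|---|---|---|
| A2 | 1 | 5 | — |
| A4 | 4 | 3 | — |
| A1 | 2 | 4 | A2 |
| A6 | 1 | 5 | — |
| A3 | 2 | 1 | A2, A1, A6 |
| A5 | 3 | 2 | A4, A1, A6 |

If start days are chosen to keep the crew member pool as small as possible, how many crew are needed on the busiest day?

5

Early-start (A2@1, A4@1, A1@2, A6@1, A3@4, A5@5) gives peak 13: d1:13  d2:7  d3:7  d4:4  d5:3  d6:2  d7:2  d8:0  d9:0  d10:0  d11:0.
Shift A4→2, A1→6, A6→8, A3→9, A5→9.
Schedule A2@1, A4@2, A1@6, A6@8, A3@9, A5@9: d1:5  d2:3  d3:3  d4:3  d5:3  d6:4  d7:4  d8:5  d9:3  d10:3  d11:2 — peak 5.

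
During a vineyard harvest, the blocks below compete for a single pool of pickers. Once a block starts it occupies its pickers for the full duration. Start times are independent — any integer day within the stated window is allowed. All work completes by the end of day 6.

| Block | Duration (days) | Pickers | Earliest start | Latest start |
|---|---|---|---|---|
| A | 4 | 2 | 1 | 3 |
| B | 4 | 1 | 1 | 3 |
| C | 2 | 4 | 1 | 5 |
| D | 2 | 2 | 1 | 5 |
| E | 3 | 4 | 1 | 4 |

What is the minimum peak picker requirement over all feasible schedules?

7

Early-start (A@1, B@1, C@1, D@1, E@1) gives peak 13: d1:13  d2:13  d3:7  d4:3  d5:0  d6:0.
Shift D→5, E→3.
Schedule A@1, B@1, C@1, D@5, E@3: d1:7  d2:7  d3:7  d4:7  d5:6  d6:2 — peak 7.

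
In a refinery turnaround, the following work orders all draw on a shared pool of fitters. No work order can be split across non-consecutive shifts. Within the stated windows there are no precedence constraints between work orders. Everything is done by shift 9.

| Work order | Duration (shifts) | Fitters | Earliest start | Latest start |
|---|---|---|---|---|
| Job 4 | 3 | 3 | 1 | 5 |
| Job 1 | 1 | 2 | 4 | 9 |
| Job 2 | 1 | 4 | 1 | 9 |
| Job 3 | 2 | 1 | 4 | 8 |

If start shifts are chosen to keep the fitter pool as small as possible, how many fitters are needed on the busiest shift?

Early-start (Job 4@1, Job 1@4, Job 2@1, Job 3@4) gives peak 7: s1:7  s2:3  s3:3  s4:3  s5:1  s6:0  s7:0  s8:0  s9:0.
Shift Job 2→5, Job 3→6.
Schedule Job 4@1, Job 1@4, Job 2@5, Job 3@6: s1:3  s2:3  s3:3  s4:2  s5:4  s6:1  s7:1  s8:0  s9:0 — peak 4.

4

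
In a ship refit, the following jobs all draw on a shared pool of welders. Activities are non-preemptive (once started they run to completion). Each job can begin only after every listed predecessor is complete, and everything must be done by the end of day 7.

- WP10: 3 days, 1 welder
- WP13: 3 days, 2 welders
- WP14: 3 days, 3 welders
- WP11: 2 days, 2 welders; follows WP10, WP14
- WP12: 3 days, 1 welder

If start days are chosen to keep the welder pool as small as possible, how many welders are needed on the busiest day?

Early-start (WP10@1, WP13@1, WP14@1, WP11@4, WP12@1) gives peak 7: d1:7  d2:7  d3:7  d4:2  d5:2  d6:0  d7:0.
Shift WP13→4.
Schedule WP10@1, WP13@4, WP14@1, WP11@4, WP12@1: d1:5  d2:5  d3:5  d4:4  d5:4  d6:2  d7:0 — peak 5.

5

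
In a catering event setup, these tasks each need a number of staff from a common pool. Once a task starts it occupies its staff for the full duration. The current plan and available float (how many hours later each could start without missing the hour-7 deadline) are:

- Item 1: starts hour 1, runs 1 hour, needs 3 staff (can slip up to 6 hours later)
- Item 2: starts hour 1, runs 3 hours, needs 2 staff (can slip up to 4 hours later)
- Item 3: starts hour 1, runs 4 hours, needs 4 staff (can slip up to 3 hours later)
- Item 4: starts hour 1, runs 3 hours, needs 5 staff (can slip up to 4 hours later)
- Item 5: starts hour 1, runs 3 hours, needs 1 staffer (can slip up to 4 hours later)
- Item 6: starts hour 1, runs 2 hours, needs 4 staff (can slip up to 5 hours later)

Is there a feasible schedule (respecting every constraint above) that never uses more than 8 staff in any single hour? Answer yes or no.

Schedule Item 1@1, Item 2@2, Item 3@4, Item 4@1, Item 5@2, Item 6@5: h1:8  h2:8  h3:8  h4:7  h5:8  h6:8  h7:4 — peak 8 ≤ 8.

yes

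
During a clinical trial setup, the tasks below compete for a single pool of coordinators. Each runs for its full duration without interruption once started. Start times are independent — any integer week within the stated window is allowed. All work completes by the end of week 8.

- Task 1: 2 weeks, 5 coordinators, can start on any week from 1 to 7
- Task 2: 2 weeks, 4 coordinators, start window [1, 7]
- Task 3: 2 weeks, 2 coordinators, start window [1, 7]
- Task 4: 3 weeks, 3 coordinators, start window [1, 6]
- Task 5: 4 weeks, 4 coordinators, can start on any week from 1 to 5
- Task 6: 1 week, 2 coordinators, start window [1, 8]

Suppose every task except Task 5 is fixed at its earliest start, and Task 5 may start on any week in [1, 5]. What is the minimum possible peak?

Task 5@1: w1:20  w2:18  w3:7  w4:4  w5:0  w6:0  w7:0  w8:0 → peak 20
Task 5@2: w1:16  w2:18  w3:7  w4:4  w5:4  w6:0  w7:0  w8:0 → peak 18
Task 5@3: w1:16  w2:14  w3:7  w4:4  w5:4  w6:4  w7:0  w8:0 → peak 16
Task 5@4: w1:16  w2:14  w3:3  w4:4  w5:4  w6:4  w7:4  w8:0 → peak 16
Task 5@5: w1:16  w2:14  w3:3  w4:0  w5:4  w6:4  w7:4  w8:4 → peak 16
Best is Task 5@3, peak 16.

16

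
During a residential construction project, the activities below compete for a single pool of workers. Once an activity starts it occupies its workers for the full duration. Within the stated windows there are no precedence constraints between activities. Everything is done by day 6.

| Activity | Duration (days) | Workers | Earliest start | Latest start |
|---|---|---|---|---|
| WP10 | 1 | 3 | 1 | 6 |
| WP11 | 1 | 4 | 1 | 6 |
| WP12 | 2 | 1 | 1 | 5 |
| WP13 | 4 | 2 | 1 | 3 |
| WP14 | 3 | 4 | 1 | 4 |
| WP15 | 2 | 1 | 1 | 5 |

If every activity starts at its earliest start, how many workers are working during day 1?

15

At early start, day 1 has: WP10, WP11, WP12, WP13, WP14, WP15.
Demand: 3 + 4 + 1 + 2 + 4 + 1 = 15.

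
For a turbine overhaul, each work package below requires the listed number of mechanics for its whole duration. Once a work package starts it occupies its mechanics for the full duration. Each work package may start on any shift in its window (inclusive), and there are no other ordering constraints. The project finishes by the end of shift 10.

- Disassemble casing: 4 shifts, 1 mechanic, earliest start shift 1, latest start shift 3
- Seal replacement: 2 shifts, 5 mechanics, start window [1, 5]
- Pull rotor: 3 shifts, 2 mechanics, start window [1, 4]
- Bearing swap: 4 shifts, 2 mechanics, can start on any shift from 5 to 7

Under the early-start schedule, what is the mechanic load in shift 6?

2

At early start, shift 6 has: Bearing swap.
Demand: 2 = 2.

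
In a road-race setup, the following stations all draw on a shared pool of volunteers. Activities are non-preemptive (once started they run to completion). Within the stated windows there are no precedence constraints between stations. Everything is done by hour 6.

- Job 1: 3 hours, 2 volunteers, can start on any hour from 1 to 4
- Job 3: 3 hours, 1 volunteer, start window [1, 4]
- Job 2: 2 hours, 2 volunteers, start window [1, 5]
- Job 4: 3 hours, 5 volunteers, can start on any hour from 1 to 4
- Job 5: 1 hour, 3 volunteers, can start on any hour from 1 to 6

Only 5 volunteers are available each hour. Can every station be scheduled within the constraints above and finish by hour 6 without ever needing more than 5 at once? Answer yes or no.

Total volunteer-hours = 31; over 6 hours the average is 31/6 > 5, so some hour must exceed 5.

no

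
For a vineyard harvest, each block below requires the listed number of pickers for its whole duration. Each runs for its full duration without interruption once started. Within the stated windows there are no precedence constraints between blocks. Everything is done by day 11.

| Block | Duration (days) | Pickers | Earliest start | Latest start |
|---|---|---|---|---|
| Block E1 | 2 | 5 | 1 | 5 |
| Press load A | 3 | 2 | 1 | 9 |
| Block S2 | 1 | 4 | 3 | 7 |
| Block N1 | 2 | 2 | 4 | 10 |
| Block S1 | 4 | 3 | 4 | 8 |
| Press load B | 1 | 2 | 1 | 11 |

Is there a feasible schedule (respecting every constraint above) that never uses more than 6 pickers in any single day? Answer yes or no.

yes

Schedule Block E1@1, Press load A@3, Block S2@6, Block N1@4, Block S1@7, Press load B@3: d1:5  d2:5  d3:4  d4:4  d5:4  d6:4  d7:3  d8:3  d9:3  d10:3  d11:0 — peak 5 ≤ 6.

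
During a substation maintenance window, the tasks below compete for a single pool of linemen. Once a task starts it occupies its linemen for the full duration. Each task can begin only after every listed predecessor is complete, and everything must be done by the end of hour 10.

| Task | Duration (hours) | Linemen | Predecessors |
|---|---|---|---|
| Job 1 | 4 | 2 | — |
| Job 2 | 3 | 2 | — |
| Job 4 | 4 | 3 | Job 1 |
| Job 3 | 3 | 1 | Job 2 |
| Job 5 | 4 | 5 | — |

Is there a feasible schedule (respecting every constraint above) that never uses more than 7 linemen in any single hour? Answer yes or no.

yes

Schedule Job 1@1, Job 2@5, Job 4@5, Job 3@8, Job 5@1: h1:7  h2:7  h3:7  h4:7  h5:5  h6:5  h7:5  h8:4  h9:1  h10:1 — peak 7 ≤ 7.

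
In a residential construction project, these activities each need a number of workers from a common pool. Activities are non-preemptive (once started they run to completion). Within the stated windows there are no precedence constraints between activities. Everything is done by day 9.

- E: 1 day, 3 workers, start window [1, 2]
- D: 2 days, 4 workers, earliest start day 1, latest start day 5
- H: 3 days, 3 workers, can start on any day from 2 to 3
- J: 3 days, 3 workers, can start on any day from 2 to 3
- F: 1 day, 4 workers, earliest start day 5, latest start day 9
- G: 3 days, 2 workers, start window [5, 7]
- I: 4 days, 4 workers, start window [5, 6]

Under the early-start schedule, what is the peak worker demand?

Early-start schedule: E@1, D@1, H@2, J@2, F@5, G@5, I@5.
Load per day: day 1: 7, day 2: 10, day 3: 6, day 4: 6, day 5: 10, day 6: 6, day 7: 6, day 8: 4, day 9: 0.
Peak is 10.

10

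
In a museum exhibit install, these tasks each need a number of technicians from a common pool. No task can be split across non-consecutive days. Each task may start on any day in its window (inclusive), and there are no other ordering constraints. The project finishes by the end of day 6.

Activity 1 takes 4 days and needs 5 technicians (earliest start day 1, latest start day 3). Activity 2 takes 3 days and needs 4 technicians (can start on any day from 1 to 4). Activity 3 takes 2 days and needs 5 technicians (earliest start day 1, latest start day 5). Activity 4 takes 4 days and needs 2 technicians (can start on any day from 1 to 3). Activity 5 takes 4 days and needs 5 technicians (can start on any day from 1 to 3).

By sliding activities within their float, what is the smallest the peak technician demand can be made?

Early-start (Activity 1@1, Activity 2@1, Activity 3@1, Activity 4@1, Activity 5@1) gives peak 21: d1:21  d2:21  d3:16  d4:12  d5:0  d6:0.
Shift Activity 5→3.
Schedule Activity 1@1, Activity 2@1, Activity 3@1, Activity 4@1, Activity 5@3: d1:16  d2:16  d3:16  d4:12  d5:5  d6:5 — peak 16.

16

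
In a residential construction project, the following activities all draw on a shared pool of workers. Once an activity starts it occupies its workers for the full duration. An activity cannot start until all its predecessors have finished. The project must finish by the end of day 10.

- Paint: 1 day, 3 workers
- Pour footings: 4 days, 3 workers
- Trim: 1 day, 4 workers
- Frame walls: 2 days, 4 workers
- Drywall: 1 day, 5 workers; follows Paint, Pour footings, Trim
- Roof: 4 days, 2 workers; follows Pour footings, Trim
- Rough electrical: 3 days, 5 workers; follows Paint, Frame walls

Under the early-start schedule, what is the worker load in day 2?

7

At early start, day 2 has: Pour footings, Frame walls.
Demand: 3 + 4 = 7.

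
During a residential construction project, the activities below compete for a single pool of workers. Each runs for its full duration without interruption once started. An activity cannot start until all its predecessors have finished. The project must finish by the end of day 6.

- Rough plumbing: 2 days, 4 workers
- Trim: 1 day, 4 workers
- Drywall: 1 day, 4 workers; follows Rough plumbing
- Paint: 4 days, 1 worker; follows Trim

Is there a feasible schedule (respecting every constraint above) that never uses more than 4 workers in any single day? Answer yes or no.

no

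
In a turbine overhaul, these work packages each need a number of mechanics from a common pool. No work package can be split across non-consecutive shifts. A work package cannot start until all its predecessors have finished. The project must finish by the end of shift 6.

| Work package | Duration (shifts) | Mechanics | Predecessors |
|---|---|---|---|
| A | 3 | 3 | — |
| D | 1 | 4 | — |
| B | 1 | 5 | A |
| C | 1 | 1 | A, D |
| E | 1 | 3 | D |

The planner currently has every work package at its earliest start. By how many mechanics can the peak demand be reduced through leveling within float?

Early-start peak: s1:7  s2:6  s3:3  s4:6  s5:0  s6:0 ⇒ 7.
Leveled (A@1, D@4, B@5, C@6, E@6): s1:3  s2:3  s3:3  s4:4  s5:5  s6:4 ⇒ 5.
Reduction 7 − 5 = 2.

2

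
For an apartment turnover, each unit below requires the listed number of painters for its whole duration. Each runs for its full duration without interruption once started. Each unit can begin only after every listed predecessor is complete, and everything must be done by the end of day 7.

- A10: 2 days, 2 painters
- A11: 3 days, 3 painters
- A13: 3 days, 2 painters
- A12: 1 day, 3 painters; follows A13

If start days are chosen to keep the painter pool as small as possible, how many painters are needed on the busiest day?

4

Early-start (A10@1, A11@1, A13@1, A12@4) gives peak 7: d1:7  d2:7  d3:5  d4:3  d5:0  d6:0  d7:0.
Shift A11→4, A12→7.
Schedule A10@1, A11@4, A13@1, A12@7: d1:4  d2:4  d3:2  d4:3  d5:3  d6:3  d7:3 — peak 4.
Total painter-days = 22 over 7 days ⇒ peak ≥ ⌈22/7⌉ = 4, so 4 is optimal.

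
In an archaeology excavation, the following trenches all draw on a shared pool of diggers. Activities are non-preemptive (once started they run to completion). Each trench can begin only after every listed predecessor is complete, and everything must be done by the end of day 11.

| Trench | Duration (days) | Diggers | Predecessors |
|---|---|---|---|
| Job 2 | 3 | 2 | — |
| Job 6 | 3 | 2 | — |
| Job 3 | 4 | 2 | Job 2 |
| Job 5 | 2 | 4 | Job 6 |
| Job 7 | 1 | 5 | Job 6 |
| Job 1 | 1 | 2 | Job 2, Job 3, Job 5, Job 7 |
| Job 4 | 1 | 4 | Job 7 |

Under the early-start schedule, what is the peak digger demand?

11

Early-start schedule: Job 2@1, Job 6@1, Job 3@4, Job 5@4, Job 7@4, Job 1@8, Job 4@5.
Load per day: day 1: 4, day 2: 4, day 3: 4, day 4: 11, day 5: 10, day 6: 2, day 7: 2, day 8: 2, day 9: 0, day 10: 0, day 11: 0.
Peak is 11.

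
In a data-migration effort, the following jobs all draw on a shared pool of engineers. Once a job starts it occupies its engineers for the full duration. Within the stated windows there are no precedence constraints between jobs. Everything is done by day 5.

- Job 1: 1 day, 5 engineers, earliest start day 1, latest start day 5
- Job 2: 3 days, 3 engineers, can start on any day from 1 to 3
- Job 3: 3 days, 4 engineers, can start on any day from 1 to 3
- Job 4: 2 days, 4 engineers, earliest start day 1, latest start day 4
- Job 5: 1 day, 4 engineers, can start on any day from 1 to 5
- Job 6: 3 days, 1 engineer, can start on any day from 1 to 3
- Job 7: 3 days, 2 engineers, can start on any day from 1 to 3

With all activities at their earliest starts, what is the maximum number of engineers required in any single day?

Early-start schedule: Job 1@1, Job 2@1, Job 3@1, Job 4@1, Job 5@1, Job 6@1, Job 7@1.
Load per day: day 1: 23, day 2: 14, day 3: 10, day 4: 0, day 5: 0.
Peak is 23.

23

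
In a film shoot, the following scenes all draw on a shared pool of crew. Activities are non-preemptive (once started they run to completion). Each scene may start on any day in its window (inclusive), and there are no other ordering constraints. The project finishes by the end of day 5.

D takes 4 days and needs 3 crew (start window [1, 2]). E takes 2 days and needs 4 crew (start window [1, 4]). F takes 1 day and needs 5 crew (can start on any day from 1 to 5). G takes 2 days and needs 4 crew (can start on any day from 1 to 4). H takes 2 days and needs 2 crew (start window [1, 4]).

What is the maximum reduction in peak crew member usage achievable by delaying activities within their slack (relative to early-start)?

Early-start peak: d1:18  d2:13  d3:3  d4:3  d5:0 ⇒ 18.
Leveled (D@1, E@1, F@3, G@4, H@1): d1:9  d2:9  d3:8  d4:7  d5:4 ⇒ 9.
Reduction 18 − 9 = 9.

9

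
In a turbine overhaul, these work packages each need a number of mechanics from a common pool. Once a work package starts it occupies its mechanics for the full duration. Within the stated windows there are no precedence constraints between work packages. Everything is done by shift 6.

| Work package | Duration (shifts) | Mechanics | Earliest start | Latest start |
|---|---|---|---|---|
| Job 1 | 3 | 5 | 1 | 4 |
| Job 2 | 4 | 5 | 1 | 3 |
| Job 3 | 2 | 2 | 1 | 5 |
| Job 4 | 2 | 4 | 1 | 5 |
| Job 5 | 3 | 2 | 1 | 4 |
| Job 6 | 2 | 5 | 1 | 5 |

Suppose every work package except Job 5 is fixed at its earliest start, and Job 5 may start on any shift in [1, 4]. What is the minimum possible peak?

Job 5@1: s1:23  s2:23  s3:12  s4:5  s5:0  s6:0 → peak 23
Job 5@2: s1:21  s2:23  s3:12  s4:7  s5:0  s6:0 → peak 23
Job 5@3: s1:21  s2:21  s3:12  s4:7  s5:2  s6:0 → peak 21
Job 5@4: s1:21  s2:21  s3:10  s4:7  s5:2  s6:2 → peak 21
Best is Job 5@3, peak 21.

21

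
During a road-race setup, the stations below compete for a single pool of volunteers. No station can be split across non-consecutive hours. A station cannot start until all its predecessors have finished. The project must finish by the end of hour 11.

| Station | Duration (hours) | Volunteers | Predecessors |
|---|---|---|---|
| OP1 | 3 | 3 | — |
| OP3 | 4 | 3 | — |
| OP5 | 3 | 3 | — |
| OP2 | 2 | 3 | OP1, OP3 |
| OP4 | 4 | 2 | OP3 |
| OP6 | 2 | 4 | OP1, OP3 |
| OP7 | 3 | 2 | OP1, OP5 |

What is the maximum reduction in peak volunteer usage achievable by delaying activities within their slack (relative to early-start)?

5

Early-start peak: h1:9  h2:9  h3:9  h4:5  h5:11  h6:11  h7:2  h8:2  h9:0  h10:0  h11:0 ⇒ 11.
Leveled (OP1@1, OP3@1, OP5@4, OP2@5, OP4@7, OP6@7, OP7@9): h1:6  h2:6  h3:6  h4:6  h5:6  h6:6  h7:6  h8:6  h9:4  h10:4  h11:2 ⇒ 6.
Reduction 11 − 6 = 5.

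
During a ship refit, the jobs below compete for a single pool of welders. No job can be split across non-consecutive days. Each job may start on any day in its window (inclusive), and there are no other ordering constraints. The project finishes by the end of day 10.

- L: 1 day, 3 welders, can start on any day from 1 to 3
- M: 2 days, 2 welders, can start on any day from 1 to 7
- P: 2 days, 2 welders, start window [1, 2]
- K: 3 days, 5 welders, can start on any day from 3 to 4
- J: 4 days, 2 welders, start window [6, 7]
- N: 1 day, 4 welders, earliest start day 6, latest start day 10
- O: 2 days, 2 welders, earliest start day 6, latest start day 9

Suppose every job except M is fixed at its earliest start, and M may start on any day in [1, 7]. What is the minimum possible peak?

M@1: d1:7  d2:4  d3:5  d4:5  d5:5  d6:8  d7:4  d8:2  d9:2  d10:0 → peak 8
M@2: d1:5  d2:4  d3:7  d4:5  d5:5  d6:8  d7:4  d8:2  d9:2  d10:0 → peak 8
M@3: d1:5  d2:2  d3:7  d4:7  d5:5  d6:8  d7:4  d8:2  d9:2  d10:0 → peak 8
M@4: d1:5  d2:2  d3:5  d4:7  d5:7  d6:8  d7:4  d8:2  d9:2  d10:0 → peak 8
M@5: d1:5  d2:2  d3:5  d4:5  d5:7  d6:10  d7:4  d8:2  d9:2  d10:0 → peak 10
M@6: d1:5  d2:2  d3:5  d4:5  d5:5  d6:10  d7:6  d8:2  d9:2  d10:0 → peak 10
M@7: d1:5  d2:2  d3:5  d4:5  d5:5  d6:8  d7:6  d8:4  d9:2  d10:0 → peak 8
Best is M@1, peak 8.

8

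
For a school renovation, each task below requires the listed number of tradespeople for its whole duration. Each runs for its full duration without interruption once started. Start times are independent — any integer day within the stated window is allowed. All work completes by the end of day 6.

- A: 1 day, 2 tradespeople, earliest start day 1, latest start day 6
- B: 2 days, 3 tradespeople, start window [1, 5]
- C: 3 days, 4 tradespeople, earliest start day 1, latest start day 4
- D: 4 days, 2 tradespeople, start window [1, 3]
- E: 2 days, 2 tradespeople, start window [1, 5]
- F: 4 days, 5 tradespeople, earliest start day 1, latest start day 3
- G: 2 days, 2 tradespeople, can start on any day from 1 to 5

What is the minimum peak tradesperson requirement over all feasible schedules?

Early-start (A@1, B@1, C@1, D@1, E@1, F@1, G@1) gives peak 20: d1:20  d2:18  d3:11  d4:7  d5:0  d6:0.
Shift E→4, F→3, G→4.
Schedule A@1, B@1, C@1, D@1, E@4, F@3, G@4: d1:11  d2:9  d3:11  d4:11  d5:9  d6:5 — peak 11.

11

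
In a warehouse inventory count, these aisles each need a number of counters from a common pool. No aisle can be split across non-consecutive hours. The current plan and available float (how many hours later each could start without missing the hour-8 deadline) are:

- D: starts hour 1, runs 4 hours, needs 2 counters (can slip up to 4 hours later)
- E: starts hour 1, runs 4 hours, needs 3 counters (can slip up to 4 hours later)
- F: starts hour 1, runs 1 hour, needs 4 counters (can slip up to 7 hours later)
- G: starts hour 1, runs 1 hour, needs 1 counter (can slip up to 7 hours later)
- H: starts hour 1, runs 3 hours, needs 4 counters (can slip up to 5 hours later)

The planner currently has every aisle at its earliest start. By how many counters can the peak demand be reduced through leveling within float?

9

Early-start peak: h1:14  h2:9  h3:9  h4:5  h5:0  h6:0  h7:0  h8:0 ⇒ 14.
Leveled (D@1, E@1, F@5, G@5, H@6): h1:5  h2:5  h3:5  h4:5  h5:5  h6:4  h7:4  h8:4 ⇒ 5.
Reduction 14 − 5 = 9.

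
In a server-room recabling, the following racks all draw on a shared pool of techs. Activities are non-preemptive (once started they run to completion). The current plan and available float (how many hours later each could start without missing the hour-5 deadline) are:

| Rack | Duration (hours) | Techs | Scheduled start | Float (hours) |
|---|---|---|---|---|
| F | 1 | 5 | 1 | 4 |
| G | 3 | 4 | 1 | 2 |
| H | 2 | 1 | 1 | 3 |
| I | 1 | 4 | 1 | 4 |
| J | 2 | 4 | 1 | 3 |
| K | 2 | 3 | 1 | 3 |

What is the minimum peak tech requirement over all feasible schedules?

Early-start (F@1, G@1, H@1, I@1, J@1, K@1) gives peak 21: h1:21  h2:12  h3:4  h4:0  h5:0.
Shift G→2, I→5, J→4, K→2.
Schedule F@1, G@2, H@1, I@5, J@4, K@2: h1:6  h2:8  h3:7  h4:8  h5:8 — peak 8.
Total tech-hours = 37 over 5 hours ⇒ peak ≥ ⌈37/5⌉ = 8, so 8 is optimal.

8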